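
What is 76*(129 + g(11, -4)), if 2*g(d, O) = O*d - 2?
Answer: 8056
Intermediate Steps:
g(d, O) = -1 + O*d/2 (g(d, O) = (O*d - 2)/2 = (-2 + O*d)/2 = -1 + O*d/2)
76*(129 + g(11, -4)) = 76*(129 + (-1 + (1/2)*(-4)*11)) = 76*(129 + (-1 - 22)) = 76*(129 - 23) = 76*106 = 8056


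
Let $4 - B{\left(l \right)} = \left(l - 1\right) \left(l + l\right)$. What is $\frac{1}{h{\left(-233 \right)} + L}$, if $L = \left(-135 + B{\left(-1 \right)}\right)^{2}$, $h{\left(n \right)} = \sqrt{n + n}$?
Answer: $\frac{18225}{332151091} - \frac{i \sqrt{466}}{332151091} \approx 5.487 \cdot 10^{-5} - 6.4992 \cdot 10^{-8} i$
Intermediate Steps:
$B{\left(l \right)} = 4 - 2 l \left(-1 + l\right)$ ($B{\left(l \right)} = 4 - \left(l - 1\right) \left(l + l\right) = 4 - \left(-1 + l\right) 2 l = 4 - 2 l \left(-1 + l\right)$)
$h{\left(n \right)} = \sqrt{2} \sqrt{n}$ ($h{\left(n \right)} = \sqrt{2 n} = \sqrt{2} \sqrt{n}$)
$L = 18225$ ($L = \left(-135 + \left(4 - 2 \left(-1\right)^{2} + 2 \left(-1\right)\right)\right)^{2} = \left(-135 - 0\right)^{2} = \left(-135 + 0\right)^{2} = \left(-135\right)^{2} = 18225$)
$\frac{1}{h{\left(-233 \right)} + L} = \frac{1}{\sqrt{2} \sqrt{-233} + 18225} = \frac{1}{\sqrt{2} i \sqrt{233} + 18225} = \frac{1}{i \sqrt{466} + 18225} = \frac{1}{18225 + i \sqrt{466}}$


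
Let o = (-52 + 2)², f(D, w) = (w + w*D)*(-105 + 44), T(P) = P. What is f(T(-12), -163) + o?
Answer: -106873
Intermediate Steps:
f(D, w) = -61*w - 61*D*w (f(D, w) = (w + D*w)*(-61) = -61*w - 61*D*w)
o = 2500 (o = (-50)² = 2500)
f(T(-12), -163) + o = -61*(-163)*(1 - 12) + 2500 = -61*(-163)*(-11) + 2500 = -109373 + 2500 = -106873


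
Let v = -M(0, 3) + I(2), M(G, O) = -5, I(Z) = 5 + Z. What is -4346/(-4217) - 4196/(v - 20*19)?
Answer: 4823465/387964 ≈ 12.433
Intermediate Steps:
v = 12 (v = -1*(-5) + (5 + 2) = 5 + 7 = 12)
-4346/(-4217) - 4196/(v - 20*19) = -4346/(-4217) - 4196/(12 - 20*19) = -4346*(-1/4217) - 4196/(12 - 380) = 4346/4217 - 4196/(-368) = 4346/4217 - 4196*(-1/368) = 4346/4217 + 1049/92 = 4823465/387964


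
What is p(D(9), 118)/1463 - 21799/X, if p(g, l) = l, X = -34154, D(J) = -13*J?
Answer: 35922109/49967302 ≈ 0.71891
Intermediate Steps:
p(D(9), 118)/1463 - 21799/X = 118/1463 - 21799/(-34154) = 118*(1/1463) - 21799*(-1/34154) = 118/1463 + 21799/34154 = 35922109/49967302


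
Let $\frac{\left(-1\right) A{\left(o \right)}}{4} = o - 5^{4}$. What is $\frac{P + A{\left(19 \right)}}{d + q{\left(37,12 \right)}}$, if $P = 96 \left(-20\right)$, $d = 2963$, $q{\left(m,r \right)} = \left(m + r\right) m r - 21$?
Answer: $\frac{252}{12349} \approx 0.020407$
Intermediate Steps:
$q{\left(m,r \right)} = -21 + m r \left(m + r\right)$ ($q{\left(m,r \right)} = m \left(m + r\right) r - 21 = m r \left(m + r\right) - 21 = -21 + m r \left(m + r\right)$)
$P = -1920$
$A{\left(o \right)} = 2500 - 4 o$ ($A{\left(o \right)} = - 4 \left(o - 5^{4}\right) = - 4 \left(o - 625\right) = - 4 \left(-625 + o\right) = 2500 - 4 o$)
$\frac{P + A{\left(19 \right)}}{d + q{\left(37,12 \right)}} = \frac{-1920 + \left(2500 - 76\right)}{2963 + \left(-21 + 37 \cdot 12^{2} + 12 \cdot 37^{2}\right)} = \frac{-1920 + \left(2500 - 76\right)}{2963 + \left(-21 + 37 \cdot 144 + 12 \cdot 1369\right)} = \frac{-1920 + 2424}{2963 + \left(-21 + 5328 + 16428\right)} = \frac{504}{2963 + 21735} = \frac{504}{24698} = 504 \cdot \frac{1}{24698} = \frac{252}{12349}$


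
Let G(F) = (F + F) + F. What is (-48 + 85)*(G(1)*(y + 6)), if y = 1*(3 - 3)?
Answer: 666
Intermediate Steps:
G(F) = 3*F (G(F) = 2*F + F = 3*F)
y = 0 (y = 1*0 = 0)
(-48 + 85)*(G(1)*(y + 6)) = (-48 + 85)*((3*1)*(0 + 6)) = 37*(3*6) = 37*18 = 666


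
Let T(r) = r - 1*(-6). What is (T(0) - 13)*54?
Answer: -378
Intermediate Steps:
T(r) = 6 + r (T(r) = r + 6 = 6 + r)
(T(0) - 13)*54 = ((6 + 0) - 13)*54 = (6 - 13)*54 = -7*54 = -378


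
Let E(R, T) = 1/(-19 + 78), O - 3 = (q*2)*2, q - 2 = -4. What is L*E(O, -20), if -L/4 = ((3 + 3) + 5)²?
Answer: -484/59 ≈ -8.2034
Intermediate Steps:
q = -2 (q = 2 - 4 = -2)
O = -5 (O = 3 - 2*2*2 = 3 - 4*2 = 3 - 8 = -5)
E(R, T) = 1/59
L = -484 (L = -4*((3 + 3) + 5)² = -4*(6 + 5)² = -4*11² = -4*121 = -484)
L*E(O, -20) = -484*1/59 = -484/59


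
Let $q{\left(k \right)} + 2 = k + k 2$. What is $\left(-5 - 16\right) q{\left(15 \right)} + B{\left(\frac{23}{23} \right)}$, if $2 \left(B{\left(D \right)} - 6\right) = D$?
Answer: $- \frac{1793}{2} \approx -896.5$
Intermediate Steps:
$B{\left(D \right)} = 6 + \frac{D}{2}$
$q{\left(k \right)} = -2 + 3 k$ ($q{\left(k \right)} = -2 + \left(k + k 2\right) = -2 + \left(k + 2 k\right) = -2 + 3 k$)
$\left(-5 - 16\right) q{\left(15 \right)} + B{\left(\frac{23}{23} \right)} = \left(-5 - 16\right) \left(-2 + 3 \cdot 15\right) + \left(6 + \frac{23 \cdot \frac{1}{23}}{2}\right) = \left(-5 - 16\right) \left(-2 + 45\right) + \left(6 + \frac{23 \cdot \frac{1}{23}}{2}\right) = \left(-21\right) 43 + \left(6 + \frac{1}{2} \cdot 1\right) = -903 + \left(6 + \frac{1}{2}\right) = -903 + \frac{13}{2} = - \frac{1793}{2}$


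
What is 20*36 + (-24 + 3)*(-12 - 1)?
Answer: 993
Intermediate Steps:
20*36 + (-24 + 3)*(-12 - 1) = 720 - 21*(-13) = 720 + 273 = 993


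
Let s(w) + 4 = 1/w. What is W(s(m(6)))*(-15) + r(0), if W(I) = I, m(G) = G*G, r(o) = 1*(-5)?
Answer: 655/12 ≈ 54.583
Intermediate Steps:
r(o) = -5
m(G) = G**2
s(w) = -4 + 1/w
W(s(m(6)))*(-15) + r(0) = (-4 + 1/(6**2))*(-15) - 5 = (-4 + 1/36)*(-15) - 5 = -143/36*(-15) - 5 = 715/12 - 5 = 655/12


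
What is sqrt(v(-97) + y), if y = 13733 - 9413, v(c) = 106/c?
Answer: sqrt(40636598)/97 ≈ 65.718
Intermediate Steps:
y = 4320
sqrt(v(-97) + y) = sqrt(106/(-97) + 4320) = sqrt(106*(-1/97) + 4320) = sqrt(-106/97 + 4320) = sqrt(418934/97) = sqrt(40636598)/97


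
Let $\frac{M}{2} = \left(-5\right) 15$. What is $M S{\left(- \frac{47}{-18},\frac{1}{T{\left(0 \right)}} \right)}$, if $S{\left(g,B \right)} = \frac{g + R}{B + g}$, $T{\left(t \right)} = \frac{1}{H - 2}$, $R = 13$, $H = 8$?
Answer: $- \frac{8430}{31} \approx -271.94$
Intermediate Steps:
$M = -150$ ($M = 2 \left(\left(-5\right) 15\right) = 2 \left(-75\right) = -150$)
$T{\left(t \right)} = \frac{1}{6}$ ($T{\left(t \right)} = \frac{1}{8 - 2} = \frac{1}{6}$)
$S{\left(g,B \right)} = \frac{13 + g}{B + g}$ ($S{\left(g,B \right)} = \frac{g + 13}{B + g} = \frac{13 + g}{B + g}$)
$M S{\left(- \frac{47}{-18},\frac{1}{T{\left(0 \right)}} \right)} = - 150 \frac{13 - \frac{47}{-18}}{\frac{1}{\frac{1}{6}} - \frac{47}{-18}} = - 150 \frac{13 - - \frac{47}{18}}{6 - - \frac{47}{18}} = - 150 \frac{13 + \frac{47}{18}}{6 + \frac{47}{18}} = - 150 \frac{1}{\frac{155}{18}} \cdot \frac{281}{18} = - 150 \cdot \frac{18}{155} \cdot \frac{281}{18} = \left(-150\right) \frac{281}{155} = - \frac{8430}{31}$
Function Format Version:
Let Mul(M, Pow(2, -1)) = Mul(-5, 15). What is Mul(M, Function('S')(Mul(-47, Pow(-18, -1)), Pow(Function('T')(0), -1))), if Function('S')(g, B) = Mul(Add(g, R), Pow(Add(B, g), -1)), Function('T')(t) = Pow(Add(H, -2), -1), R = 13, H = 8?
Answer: Rational(-8430, 31) ≈ -271.94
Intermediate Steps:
M = -150 (M = Mul(2, Mul(-5, 15)) = Mul(2, -75) = -150)
Function('T')(t) = Rational(1, 6) (Function('T')(t) = Pow(Add(8, -2), -1) = Pow(6, -1) = Rational(1, 6))
Function('S')(g, B) = Mul(Pow(Add(B, g), -1), Add(13, g)) (Function('S')(g, B) = Mul(Add(g, 13), Pow(Add(B, g), -1)) = Mul(Add(13, g), Pow(Add(B, g), -1)) = Mul(Pow(Add(B, g), -1), Add(13, g)))
Mul(M, Function('S')(Mul(-47, Pow(-18, -1)), Pow(Function('T')(0), -1))) = Mul(-150, Mul(Pow(Add(Pow(Rational(1, 6), -1), Mul(-47, Pow(-18, -1))), -1), Add(13, Mul(-47, Pow(-18, -1))))) = Mul(-150, Mul(Pow(Add(6, Mul(-47, Rational(-1, 18))), -1), Add(13, Mul(-47, Rational(-1, 18))))) = Mul(-150, Mul(Pow(Add(6, Rational(47, 18)), -1), Add(13, Rational(47, 18)))) = Mul(-150, Mul(Pow(Rational(155, 18), -1), Rational(281, 18))) = Mul(-150, Mul(Rational(18, 155), Rational(281, 18))) = Mul(-150, Rational(281, 155)) = Rational(-8430, 31)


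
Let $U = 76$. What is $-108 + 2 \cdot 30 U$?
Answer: $4452$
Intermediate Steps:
$-108 + 2 \cdot 30 U = -108 + 2 \cdot 30 \cdot 76 = -108 + 60 \cdot 76 = -108 + 4560 = 4452$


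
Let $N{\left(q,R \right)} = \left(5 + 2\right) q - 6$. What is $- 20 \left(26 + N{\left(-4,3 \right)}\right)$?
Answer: $160$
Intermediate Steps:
$N{\left(q,R \right)} = -6 + 7 q$ ($N{\left(q,R \right)} = 7 q - 6 = -6 + 7 q$)
$- 20 \left(26 + N{\left(-4,3 \right)}\right) = - 20 \left(26 + \left(-6 + 7 \left(-4\right)\right)\right) = - 20 \left(26 - 34\right) = \left(-20\right) \left(-8\right) = 160$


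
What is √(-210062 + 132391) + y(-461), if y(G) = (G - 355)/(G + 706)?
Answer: -816/245 + I*√77671 ≈ -3.3306 + 278.7*I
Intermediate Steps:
y(G) = (-355 + G)/(706 + G)
√(-210062 + 132391) + y(-461) = √(-210062 + 132391) + (-355 - 461)/(706 - 461) = √(-77671) - 816/245 = I*√77671 + (1/245)*(-816) = I*√77671 - 816/245 = -816/245 + I*√77671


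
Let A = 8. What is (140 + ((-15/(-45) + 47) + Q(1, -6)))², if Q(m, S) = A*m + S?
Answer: 322624/9 ≈ 35847.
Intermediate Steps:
Q(m, S) = S + 8*m (Q(m, S) = 8*m + S = S + 8*m)
(140 + ((-15/(-45) + 47) + Q(1, -6)))² = (140 + ((-15/(-45) + 47) + (-6 + 8*1)))² = (140 + ((-15*(-1/45) + 47) + (-6 + 8)))² = (140 + ((⅓ + 47) + 2))² = (140 + (142/3 + 2))² = (140 + 148/3)² = (568/3)² = 322624/9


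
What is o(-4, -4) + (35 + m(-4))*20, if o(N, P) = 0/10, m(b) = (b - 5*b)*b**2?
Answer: 5820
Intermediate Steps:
m(b) = -4*b**3 (m(b) = (-4*b)*b**2 = -4*b**3)
o(N, P) = 0 (o(N, P) = 0*(1/10) = 0)
o(-4, -4) + (35 + m(-4))*20 = 0 + (35 - 4*(-4)**3)*20 = 0 + (35 - 4*(-64))*20 = 0 + (35 + 256)*20 = 0 + 291*20 = 0 + 5820 = 5820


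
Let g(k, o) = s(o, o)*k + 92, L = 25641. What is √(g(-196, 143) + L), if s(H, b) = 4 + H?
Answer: I*√3079 ≈ 55.489*I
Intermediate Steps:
g(k, o) = 92 + k*(4 + o) (g(k, o) = (4 + o)*k + 92 = k*(4 + o) + 92 = 92 + k*(4 + o))
√(g(-196, 143) + L) = √((92 - 196*(4 + 143)) + 25641) = √((92 - 196*147) + 25641) = √((92 - 28812) + 25641) = √(-28720 + 25641) = √(-3079) = I*√3079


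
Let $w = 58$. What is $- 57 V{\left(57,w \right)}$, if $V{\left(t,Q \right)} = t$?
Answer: $-3249$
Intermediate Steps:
$- 57 V{\left(57,w \right)} = \left(-57\right) 57 = -3249$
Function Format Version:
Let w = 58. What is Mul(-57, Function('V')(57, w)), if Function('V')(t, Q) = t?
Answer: -3249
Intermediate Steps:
Mul(-57, Function('V')(57, w)) = Mul(-57, 57) = -3249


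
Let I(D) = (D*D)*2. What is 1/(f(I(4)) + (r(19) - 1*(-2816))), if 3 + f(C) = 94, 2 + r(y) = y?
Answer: 1/2924 ≈ 0.00034200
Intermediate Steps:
r(y) = -2 + y
I(D) = 2*D² (I(D) = D²*2 = 2*D²)
f(C) = 91 (f(C) = -3 + 94 = 91)
1/(f(I(4)) + (r(19) - 1*(-2816))) = 1/(91 + ((-2 + 19) - 1*(-2816))) = 1/(91 + (17 + 2816)) = 1/(91 + 2833) = 1/2924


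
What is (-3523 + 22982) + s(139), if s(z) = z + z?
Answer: 19737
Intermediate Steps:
s(z) = 2*z
(-3523 + 22982) + s(139) = (-3523 + 22982) + 2*139 = 19459 + 278 = 19737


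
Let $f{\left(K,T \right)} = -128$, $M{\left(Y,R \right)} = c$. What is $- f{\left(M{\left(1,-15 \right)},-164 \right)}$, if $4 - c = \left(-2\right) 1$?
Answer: $128$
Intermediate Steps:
$c = 6$ ($c = 4 - \left(-2\right) 1 = 4 - -2 = 4 + 2 = 6$)
$M{\left(Y,R \right)} = 6$
$- f{\left(M{\left(1,-15 \right)},-164 \right)} = \left(-1\right) \left(-128\right) = 128$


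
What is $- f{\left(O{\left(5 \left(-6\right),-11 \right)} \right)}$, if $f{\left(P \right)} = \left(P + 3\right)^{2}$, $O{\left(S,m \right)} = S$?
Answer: $-729$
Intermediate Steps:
$f{\left(P \right)} = \left(3 + P\right)^{2}$
$- f{\left(O{\left(5 \left(-6\right),-11 \right)} \right)} = - \left(3 + 5 \left(-6\right)\right)^{2} = - \left(3 - 30\right)^{2} = - \left(-27\right)^{2} = \left(-1\right) 729 = -729$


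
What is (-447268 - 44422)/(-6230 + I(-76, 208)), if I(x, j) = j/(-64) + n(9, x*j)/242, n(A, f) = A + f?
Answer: 237977960/3048491 ≈ 78.064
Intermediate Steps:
I(x, j) = 9/242 - j/64 + j*x/242 (I(x, j) = j/(-64) + (9 + x*j)/242 = j*(-1/64) + (9 + j*x)*(1/242) = -j/64 + (9/242 + j*x/242) = 9/242 - j/64 + j*x/242)
(-447268 - 44422)/(-6230 + I(-76, 208)) = (-447268 - 44422)/(-6230 + (9/242 - 1/64*208 + (1/242)*208*(-76))) = -491690/(-6230 + (9/242 - 13/4 - 7904/121)) = -491690/(-6230 - 33171/484) = -491690/(-3048491/484) = -491690*(-484/3048491) = 237977960/3048491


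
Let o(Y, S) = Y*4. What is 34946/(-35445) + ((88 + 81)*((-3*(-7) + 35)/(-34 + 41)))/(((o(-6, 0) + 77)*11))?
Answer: 27548122/20664435 ≈ 1.3331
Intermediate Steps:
o(Y, S) = 4*Y
34946/(-35445) + ((88 + 81)*((-3*(-7) + 35)/(-34 + 41)))/(((o(-6, 0) + 77)*11)) = 34946/(-35445) + ((88 + 81)*((-3*(-7) + 35)/(-34 + 41)))/(((4*(-6) + 77)*11)) = 34946*(-1/35445) + (169*((21 + 35)/7))/(((-24 + 77)*11)) = -34946/35445 + (169*(56*(⅐)))/((53*11)) = -34946/35445 + (169*8)/583 = -34946/35445 + 1352*(1/583) = -34946/35445 + 1352/583 = 27548122/20664435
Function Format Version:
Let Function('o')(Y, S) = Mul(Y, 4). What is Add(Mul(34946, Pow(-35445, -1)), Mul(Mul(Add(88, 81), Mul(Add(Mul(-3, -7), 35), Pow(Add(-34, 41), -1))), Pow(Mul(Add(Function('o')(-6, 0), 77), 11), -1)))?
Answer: Rational(27548122, 20664435) ≈ 1.3331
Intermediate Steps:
Function('o')(Y, S) = Mul(4, Y)
Add(Mul(34946, Pow(-35445, -1)), Mul(Mul(Add(88, 81), Mul(Add(Mul(-3, -7), 35), Pow(Add(-34, 41), -1))), Pow(Mul(Add(Function('o')(-6, 0), 77), 11), -1))) = Add(Mul(34946, Pow(-35445, -1)), Mul(Mul(Add(88, 81), Mul(Add(Mul(-3, -7), 35), Pow(Add(-34, 41), -1))), Pow(Mul(Add(Mul(4, -6), 77), 11), -1))) = Add(Mul(34946, Rational(-1, 35445)), Mul(Mul(169, Mul(Add(21, 35), Pow(7, -1))), Pow(Mul(Add(-24, 77), 11), -1))) = Add(Rational(-34946, 35445), Mul(Mul(169, Mul(56, Rational(1, 7))), Pow(Mul(53, 11), -1))) = Add(Rational(-34946, 35445), Mul(Mul(169, 8), Pow(583, -1))) = Add(Rational(-34946, 35445), Mul(1352, Rational(1, 583))) = Add(Rational(-34946, 35445), Rational(1352, 583)) = Rational(27548122, 20664435)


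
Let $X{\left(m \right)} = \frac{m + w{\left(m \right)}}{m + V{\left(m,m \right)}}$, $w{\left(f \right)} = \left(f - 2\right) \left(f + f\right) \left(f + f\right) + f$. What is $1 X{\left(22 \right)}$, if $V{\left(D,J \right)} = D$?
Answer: $881$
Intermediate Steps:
$w{\left(f \right)} = f + 4 f^{2} \left(-2 + f\right)$ ($w{\left(f \right)} = \left(-2 + f\right) 2 f 2 f + f = \left(-2 + f\right) 4 f^{2} + f = 4 f^{2} \left(-2 + f\right) + f = f + 4 f^{2} \left(-2 + f\right)$)
$X{\left(m \right)} = \frac{m + m \left(1 - 8 m + 4 m^{2}\right)}{2 m}$ ($X{\left(m \right)} = \frac{m + m \left(1 - 8 m + 4 m^{2}\right)}{m + m} = \frac{m + m \left(1 - 8 m + 4 m^{2}\right)}{2 m}$)
$1 X{\left(22 \right)} = 1 \left(1 - 88 + 2 \cdot 22^{2}\right) = 1 \left(1 - 88 + 2 \cdot 484\right) = 1 \left(1 - 88 + 968\right) = 1 \cdot 881 = 881$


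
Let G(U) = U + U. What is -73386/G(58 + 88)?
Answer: -36693/146 ≈ -251.32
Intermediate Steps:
G(U) = 2*U
-73386/G(58 + 88) = -73386*1/(2*(58 + 88)) = -73386/(2*146) = -73386/292 = -73386*1/292 = -36693/146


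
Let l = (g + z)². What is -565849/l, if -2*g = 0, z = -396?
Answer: -565849/156816 ≈ -3.6084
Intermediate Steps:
g = 0 (g = -½*0 = 0)
l = 156816 (l = (0 - 396)² = (-396)² = 156816)
-565849/l = -565849/156816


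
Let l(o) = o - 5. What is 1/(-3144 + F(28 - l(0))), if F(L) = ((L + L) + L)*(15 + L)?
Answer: 1/1608 ≈ 0.00062189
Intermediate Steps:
l(o) = -5 + o
F(L) = 3*L*(15 + L) (F(L) = (2*L + L)*(15 + L) = (3*L)*(15 + L) = 3*L*(15 + L))
1/(-3144 + F(28 - l(0))) = 1/(-3144 + 3*(28 - (-5 + 0))*(15 + (28 - (-5 + 0)))) = 1/(-3144 + 3*(28 - 1*(-5))*(15 + (28 - 1*(-5)))) = 1/(-3144 + 3*(28 + 5)*(15 + (28 + 5))) = 1/(-3144 + 3*33*(15 + 33)) = 1/(-3144 + 3*33*48) = 1/(-3144 + 4752) = 1/1608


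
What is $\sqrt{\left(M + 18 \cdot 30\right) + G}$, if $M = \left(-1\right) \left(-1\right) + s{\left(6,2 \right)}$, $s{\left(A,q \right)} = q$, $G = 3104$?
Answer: $\sqrt{3647} \approx 60.39$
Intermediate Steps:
$M = 3$ ($M = \left(-1\right) \left(-1\right) + 2 = 1 + 2 = 3$)
$\sqrt{\left(M + 18 \cdot 30\right) + G} = \sqrt{\left(3 + 18 \cdot 30\right) + 3104} = \sqrt{\left(3 + 540\right) + 3104} = \sqrt{543 + 3104} = \sqrt{3647}$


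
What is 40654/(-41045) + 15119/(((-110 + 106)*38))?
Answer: -626738763/6238840 ≈ -100.46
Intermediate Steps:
40654/(-41045) + 15119/(((-110 + 106)*38)) = 40654*(-1/41045) + 15119/((-4*38)) = -40654/41045 + 15119/(-152) = -40654/41045 + 15119*(-1/152) = -40654/41045 - 15119/152 = -626738763/6238840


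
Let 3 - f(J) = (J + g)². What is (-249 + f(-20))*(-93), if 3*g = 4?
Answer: 165850/3 ≈ 55283.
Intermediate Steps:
g = 4/3 (g = (⅓)*4 = 4/3 ≈ 1.3333)
f(J) = 3 - (4/3 + J)² (f(J) = 3 - (J + 4/3)² = 3 - (4/3 + J)²)
(-249 + f(-20))*(-93) = (-249 + (3 - (4 + 3*(-20))²/9))*(-93) = (-249 + (3 - (4 - 60)²/9))*(-93) = (-249 + (3 - ⅑*(-56)²))*(-93) = (-249 + (3 - ⅑*3136))*(-93) = (-249 + (3 - 3136/9))*(-93) = (-249 - 3109/9)*(-93) = -5350/9*(-93) = 165850/3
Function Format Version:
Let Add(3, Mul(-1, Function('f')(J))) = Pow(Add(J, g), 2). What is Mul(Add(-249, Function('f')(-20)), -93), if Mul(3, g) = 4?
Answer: Rational(165850, 3) ≈ 55283.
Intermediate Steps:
g = Rational(4, 3) (g = Mul(Rational(1, 3), 4) = Rational(4, 3) ≈ 1.3333)
Function('f')(J) = Add(3, Mul(-1, Pow(Add(Rational(4, 3), J), 2))) (Function('f')(J) = Add(3, Mul(-1, Pow(Add(J, Rational(4, 3)), 2))) = Add(3, Mul(-1, Pow(Add(Rational(4, 3), J), 2))))
Mul(Add(-249, Function('f')(-20)), -93) = Mul(Add(-249, Add(3, Mul(Rational(-1, 9), Pow(Add(4, Mul(3, -20)), 2)))), -93) = Mul(Add(-249, Add(3, Mul(Rational(-1, 9), Pow(Add(4, -60), 2)))), -93) = Mul(Add(-249, Add(3, Mul(Rational(-1, 9), Pow(-56, 2)))), -93) = Mul(Add(-249, Add(3, Mul(Rational(-1, 9), 3136))), -93) = Mul(Add(-249, Add(3, Rational(-3136, 9))), -93) = Mul(Add(-249, Rational(-3109, 9)), -93) = Mul(Rational(-5350, 9), -93) = Rational(165850, 3)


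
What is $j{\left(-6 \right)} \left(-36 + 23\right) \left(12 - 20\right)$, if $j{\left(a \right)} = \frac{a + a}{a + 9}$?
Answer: $-416$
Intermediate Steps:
$j{\left(a \right)} = \frac{2 a}{9 + a}$
$j{\left(-6 \right)} \left(-36 + 23\right) \left(12 - 20\right) = 2 \left(-6\right) \frac{1}{9 - 6} \left(-36 + 23\right) \left(12 - 20\right) = 2 \left(-6\right) \frac{1}{3} \left(\left(-13\right) \left(-8\right)\right) = 2 \left(-6\right) \frac{1}{3} \cdot 104 = \left(-4\right) 104 = -416$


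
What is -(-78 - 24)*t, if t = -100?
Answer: -10200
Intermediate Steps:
-(-78 - 24)*t = -(-78 - 24)*(-100) = -(-102)*(-100) = -1*10200 = -10200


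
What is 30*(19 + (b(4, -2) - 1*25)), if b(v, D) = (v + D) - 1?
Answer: -150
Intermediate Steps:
b(v, D) = -1 + D + v (b(v, D) = (D + v) - 1 = -1 + D + v)
30*(19 + (b(4, -2) - 1*25)) = 30*(19 + ((-1 - 2 + 4) - 1*25)) = 30*(19 + (1 - 25)) = 30*(19 - 24) = 30*(-5) = -150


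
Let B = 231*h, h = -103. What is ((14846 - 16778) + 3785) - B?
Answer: 25646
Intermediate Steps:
B = -23793 (B = 231*(-103) = -23793)
((14846 - 16778) + 3785) - B = ((14846 - 16778) + 3785) - 1*(-23793) = (-1932 + 3785) + 23793 = 1853 + 23793 = 25646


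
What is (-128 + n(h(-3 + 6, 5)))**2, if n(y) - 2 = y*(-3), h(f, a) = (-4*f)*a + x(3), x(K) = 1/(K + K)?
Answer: 11449/4 ≈ 2862.3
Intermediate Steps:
x(K) = 1/(2*K)
h(f, a) = 1/6 - 4*a*f (h(f, a) = (-4*f)*a + (1/2)/3 = -4*a*f + (1/2)*(1/3) = -4*a*f + 1/6 = 1/6 - 4*a*f)
n(y) = 2 - 3*y (n(y) = 2 + y*(-3) = 2 - 3*y)
(-128 + n(h(-3 + 6, 5)))**2 = (-128 + (2 - 3*(1/6 - 4*5*(-3 + 6))))**2 = (-128 + (2 - 3*(1/6 - 4*5*3)))**2 = (-128 + (2 - 3*(1/6 - 60)))**2 = (-128 + (2 - 3*(-359/6)))**2 = (-128 + (2 + 359/2))**2 = (-128 + 363/2)**2 = (107/2)**2 = 11449/4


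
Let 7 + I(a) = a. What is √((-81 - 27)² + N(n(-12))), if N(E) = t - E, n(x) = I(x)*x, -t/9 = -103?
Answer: √12363 ≈ 111.19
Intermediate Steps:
t = 927 (t = -9*(-103) = 927)
I(a) = -7 + a
n(x) = x*(-7 + x) (n(x) = (-7 + x)*x = x*(-7 + x))
N(E) = 927 - E
√((-81 - 27)² + N(n(-12))) = √((-81 - 27)² + (927 - (-12)*(-7 - 12))) = √((-108)² + (927 - (-12)*(-19))) = √(11664 + (927 - 1*228)) = √(11664 + (927 - 228)) = √(11664 + 699) = √12363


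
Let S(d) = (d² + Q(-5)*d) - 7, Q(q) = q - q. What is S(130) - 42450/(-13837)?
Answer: 233790891/13837 ≈ 16896.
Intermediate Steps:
Q(q) = 0
S(d) = -7 + d² (S(d) = (d² + 0*d) - 7 = (d² + 0) - 7 = d² - 7 = -7 + d²)
S(130) - 42450/(-13837) = (-7 + 130²) - 42450/(-13837) = (-7 + 16900) - 42450*(-1/13837) = 16893 + 42450/13837 = 233790891/13837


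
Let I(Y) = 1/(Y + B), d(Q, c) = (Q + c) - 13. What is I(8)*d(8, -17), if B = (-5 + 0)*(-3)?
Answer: -22/23 ≈ -0.95652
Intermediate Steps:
B = 15 (B = -5*(-3) = 15)
d(Q, c) = -13 + Q + c
I(Y) = 1/(15 + Y) (I(Y) = 1/(Y + 15) = 1/(15 + Y))
I(8)*d(8, -17) = (-13 + 8 - 17)/(15 + 8) = -22/23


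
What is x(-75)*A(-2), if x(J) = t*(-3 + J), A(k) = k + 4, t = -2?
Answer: 312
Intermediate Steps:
A(k) = 4 + k
x(J) = 6 - 2*J (x(J) = -2*(-3 + J) = 6 - 2*J)
x(-75)*A(-2) = (6 - 2*(-75))*(4 - 2) = (6 + 150)*2 = 156*2 = 312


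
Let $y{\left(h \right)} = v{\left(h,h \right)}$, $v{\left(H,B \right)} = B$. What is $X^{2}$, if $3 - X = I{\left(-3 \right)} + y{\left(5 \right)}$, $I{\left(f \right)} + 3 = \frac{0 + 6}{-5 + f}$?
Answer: $\frac{49}{16} \approx 3.0625$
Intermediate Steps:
$y{\left(h \right)} = h$
$I{\left(f \right)} = -3 + \frac{6}{-5 + f}$ ($I{\left(f \right)} = -3 + \frac{0 + 6}{-5 + f} = -3 + \frac{6}{-5 + f}$)
$X = \frac{7}{4}$ ($X = 3 - \left(\frac{3 \left(7 - -3\right)}{-5 - 3} + 5\right) = 3 - \left(\frac{3 \left(7 + 3\right)}{-8} + 5\right) = 3 - \left(3 \left(- \frac{1}{8}\right) 10 + 5\right) = 3 - \left(- \frac{15}{4} + 5\right) = 3 - \frac{5}{4} = \frac{7}{4} \approx 1.75$)
$X^{2} = \left(\frac{7}{4}\right)^{2} = \frac{49}{16}$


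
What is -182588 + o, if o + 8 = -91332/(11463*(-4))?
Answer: -697691705/3821 ≈ -1.8259e+5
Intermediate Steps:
o = -22957/3821 (o = -8 - 91332/(11463*(-4)) = -8 - 91332/(-45852) = -8 - 91332*(-1/45852) = -8 + 7611/3821 = -22957/3821 ≈ -6.0081)
-182588 + o = -182588 - 22957/3821 = -697691705/3821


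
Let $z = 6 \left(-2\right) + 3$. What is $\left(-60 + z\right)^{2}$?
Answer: $4761$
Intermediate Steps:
$z = -9$ ($z = -12 + 3 = -9$)
$\left(-60 + z\right)^{2} = \left(-60 - 9\right)^{2} = \left(-69\right)^{2} = 4761$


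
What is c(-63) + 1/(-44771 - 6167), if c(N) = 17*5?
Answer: 4329729/50938 ≈ 85.000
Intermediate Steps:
c(N) = 85
c(-63) + 1/(-44771 - 6167) = 85 + 1/(-44771 - 6167) = 85 + 1/(-50938) = 85 - 1/50938 = 4329729/50938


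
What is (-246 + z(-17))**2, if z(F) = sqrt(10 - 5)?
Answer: (246 - sqrt(5))**2 ≈ 59421.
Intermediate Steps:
z(F) = sqrt(5)
(-246 + z(-17))**2 = (-246 + sqrt(5))**2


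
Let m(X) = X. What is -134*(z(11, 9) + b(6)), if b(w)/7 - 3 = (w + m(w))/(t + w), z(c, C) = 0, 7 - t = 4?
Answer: -12194/3 ≈ -4064.7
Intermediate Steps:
t = 3 (t = 7 - 1*4 = 7 - 4 = 3)
b(w) = 21 + 14*w/(3 + w) (b(w) = 21 + 7*((w + w)/(3 + w)) = 21 + 7*((2*w)/(3 + w)) = 21 + 7*(2*w/(3 + w)) = 21 + 14*w/(3 + w))
-134*(z(11, 9) + b(6)) = -134*(0 + 7*(9 + 5*6)/(3 + 6)) = -134*(0 + 7*(9 + 30)/9) = -134*(0 + 7*(1/9)*39) = -134*(0 + 91/3) = -134*91/3 = -12194/3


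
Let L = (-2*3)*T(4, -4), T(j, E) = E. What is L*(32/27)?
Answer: 256/9 ≈ 28.444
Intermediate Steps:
L = 24 (L = -2*3*(-4) = -6*(-4) = 24)
L*(32/27) = 24*(32/27) = 256/9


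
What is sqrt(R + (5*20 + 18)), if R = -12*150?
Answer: 29*I*sqrt(2) ≈ 41.012*I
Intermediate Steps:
R = -1800
sqrt(R + (5*20 + 18)) = sqrt(-1800 + (5*20 + 18)) = sqrt(-1800 + (100 + 18)) = sqrt(-1800 + 118) = sqrt(-1682) = 29*I*sqrt(2)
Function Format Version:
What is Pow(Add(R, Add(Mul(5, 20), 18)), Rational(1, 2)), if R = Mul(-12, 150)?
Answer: Mul(29, I, Pow(2, Rational(1, 2))) ≈ Mul(41.012, I)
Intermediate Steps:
R = -1800
Pow(Add(R, Add(Mul(5, 20), 18)), Rational(1, 2)) = Pow(Add(-1800, Add(Mul(5, 20), 18)), Rational(1, 2)) = Pow(Add(-1800, Add(100, 18)), Rational(1, 2)) = Pow(Add(-1800, 118), Rational(1, 2)) = Pow(-1682, Rational(1, 2)) = Mul(29, I, Pow(2, Rational(1, 2)))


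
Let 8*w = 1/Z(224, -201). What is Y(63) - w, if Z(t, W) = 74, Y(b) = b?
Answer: 37295/592 ≈ 62.998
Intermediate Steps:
w = 1/592 (w = (⅛)/74 = (⅛)*(1/74) = 1/592 ≈ 0.0016892)
Y(63) - w = 63 - 1*1/592 = 63 - 1/592 = 37295/592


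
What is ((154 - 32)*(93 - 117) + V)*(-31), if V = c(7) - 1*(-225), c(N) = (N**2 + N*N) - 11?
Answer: 81096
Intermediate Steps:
c(N) = -11 + 2*N**2 (c(N) = (N**2 + N**2) - 11 = 2*N**2 - 11 = -11 + 2*N**2)
V = 312 (V = (-11 + 2*7**2) - 1*(-225) = (-11 + 2*49) + 225 = (-11 + 98) + 225 = 87 + 225 = 312)
((154 - 32)*(93 - 117) + V)*(-31) = ((154 - 32)*(93 - 117) + 312)*(-31) = (122*(-24) + 312)*(-31) = (-2928 + 312)*(-31) = -2616*(-31) = 81096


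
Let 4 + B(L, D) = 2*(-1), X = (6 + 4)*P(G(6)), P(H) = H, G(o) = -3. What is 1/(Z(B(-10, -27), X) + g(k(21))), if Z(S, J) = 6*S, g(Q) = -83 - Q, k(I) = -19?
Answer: -1/100 ≈ -0.010000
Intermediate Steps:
X = -30 (X = (6 + 4)*(-3) = 10*(-3) = -30)
B(L, D) = -6 (B(L, D) = -4 + 2*(-1) = -4 - 2 = -6)
1/(Z(B(-10, -27), X) + g(k(21))) = 1/(6*(-6) + (-83 - 1*(-19))) = 1/(-36 + (-83 + 19)) = 1/(-36 - 64) = 1/(-100) = -1/100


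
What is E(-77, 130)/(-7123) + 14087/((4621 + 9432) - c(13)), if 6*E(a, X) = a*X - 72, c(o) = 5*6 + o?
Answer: 123883171/99793230 ≈ 1.2414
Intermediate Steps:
c(o) = 30 + o
E(a, X) = -12 + X*a/6 (E(a, X) = (a*X - 72)/6 = (X*a - 72)/6 = (-72 + X*a)/6 = -12 + X*a/6)
E(-77, 130)/(-7123) + 14087/((4621 + 9432) - c(13)) = (-12 + (⅙)*130*(-77))/(-7123) + 14087/((4621 + 9432) - (30 + 13)) = (-12 - 5005/3)*(-1/7123) + 14087/(14053 - 1*43) = -5041/3*(-1/7123) + 14087/(14053 - 43) = 5041/21369 + 14087/14010 = 123883171/99793230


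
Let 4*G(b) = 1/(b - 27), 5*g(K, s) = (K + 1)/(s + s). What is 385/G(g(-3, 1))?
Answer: -41888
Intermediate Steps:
g(K, s) = (1 + K)/(10*s) (g(K, s) = ((K + 1)/(s + s))/5 = ((1 + K)/((2*s)))/5 = ((1 + K)*(1/(2*s)))/5 = ((1 + K)/(2*s))/5 = (1 + K)/(10*s))
G(b) = 1/(4*(-27 + b)) (G(b) = 1/(4*(b - 27)) = 1/(4*(-27 + b)))
385/G(g(-3, 1)) = 385/((1/(4*(-27 + (1/10)*(1 - 3)/1)))) = 385/((1/(4*(-27 + (1/10)*1*(-2))))) = 385/((1/(4*(-27 - 1/5)))) = 385/((1/(4*(-136/5)))) = 385/(((1/4)*(-5/136))) = 385/(-5/544) = 385*(-544/5) = -41888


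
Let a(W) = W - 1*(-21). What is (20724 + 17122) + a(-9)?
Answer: 37858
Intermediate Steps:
a(W) = 21 + W (a(W) = W + 21 = 21 + W)
(20724 + 17122) + a(-9) = (20724 + 17122) + (21 - 9) = 37846 + 12 = 37858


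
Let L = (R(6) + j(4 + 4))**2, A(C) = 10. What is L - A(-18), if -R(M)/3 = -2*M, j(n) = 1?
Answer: 1359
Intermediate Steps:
R(M) = 6*M (R(M) = -(-6)*M = 6*M)
L = 1369 (L = (6*6 + 1)**2 = (36 + 1)**2 = 37**2 = 1369)
L - A(-18) = 1369 - 1*10 = 1369 - 10 = 1359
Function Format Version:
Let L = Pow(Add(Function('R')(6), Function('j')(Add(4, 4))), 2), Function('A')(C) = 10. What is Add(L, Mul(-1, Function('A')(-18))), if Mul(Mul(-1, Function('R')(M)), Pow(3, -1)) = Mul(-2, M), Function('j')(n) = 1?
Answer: 1359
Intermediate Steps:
Function('R')(M) = Mul(6, M) (Function('R')(M) = Mul(-3, Mul(-2, M)) = Mul(6, M))
L = 1369 (L = Pow(Add(Mul(6, 6), 1), 2) = Pow(Add(36, 1), 2) = Pow(37, 2) = 1369)
Add(L, Mul(-1, Function('A')(-18))) = Add(1369, Mul(-1, 10)) = Add(1369, -10) = 1359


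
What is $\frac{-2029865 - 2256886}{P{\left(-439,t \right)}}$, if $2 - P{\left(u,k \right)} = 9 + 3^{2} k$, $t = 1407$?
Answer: $\frac{612393}{1810} \approx 338.34$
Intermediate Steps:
$P{\left(u,k \right)} = -7 - 9 k$ ($P{\left(u,k \right)} = 2 - \left(9 + 3^{2} k\right) = 2 - \left(9 + 9 k\right) = -7 - 9 k$)
$\frac{-2029865 - 2256886}{P{\left(-439,t \right)}} = \frac{-2029865 - 2256886}{-7 - 12663} = - \frac{4286751}{-12670} = \left(-4286751\right) \left(- \frac{1}{12670}\right) = \frac{612393}{1810}$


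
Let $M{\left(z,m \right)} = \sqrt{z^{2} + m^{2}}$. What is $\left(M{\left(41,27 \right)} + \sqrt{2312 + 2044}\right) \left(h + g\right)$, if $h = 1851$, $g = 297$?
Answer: $141768 + 2148 \sqrt{2410} \approx 2.4722 \cdot 10^{5}$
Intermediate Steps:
$M{\left(z,m \right)} = \sqrt{m^{2} + z^{2}}$
$\left(M{\left(41,27 \right)} + \sqrt{2312 + 2044}\right) \left(h + g\right) = \left(\sqrt{27^{2} + 41^{2}} + \sqrt{2312 + 2044}\right) \left(1851 + 297\right) = \left(\sqrt{729 + 1681} + \sqrt{4356}\right) 2148 = \left(\sqrt{2410} + 66\right) 2148 = \left(66 + \sqrt{2410}\right) 2148 = 141768 + 2148 \sqrt{2410}$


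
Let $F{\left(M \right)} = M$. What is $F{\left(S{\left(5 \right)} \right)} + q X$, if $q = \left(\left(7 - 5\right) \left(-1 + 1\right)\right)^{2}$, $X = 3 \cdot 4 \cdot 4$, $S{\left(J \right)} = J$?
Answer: $5$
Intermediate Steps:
$X = 48$ ($X = 12 \cdot 4 = 48$)
$q = 0$ ($q = \left(2 \cdot 0\right)^{2} = 0^{2} = 0$)
$F{\left(S{\left(5 \right)} \right)} + q X = 5 + 0 \cdot 48 = 5 + 0 = 5$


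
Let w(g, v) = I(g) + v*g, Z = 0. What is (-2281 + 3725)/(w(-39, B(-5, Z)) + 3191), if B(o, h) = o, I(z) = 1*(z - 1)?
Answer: 722/1673 ≈ 0.43156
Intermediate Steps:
I(z) = -1 + z (I(z) = 1*(-1 + z) = -1 + z)
w(g, v) = -1 + g + g*v (w(g, v) = (-1 + g) + v*g = (-1 + g) + g*v = -1 + g + g*v)
(-2281 + 3725)/(w(-39, B(-5, Z)) + 3191) = (-2281 + 3725)/((-1 - 39 - 39*(-5)) + 3191) = 1444/((-1 - 39 + 195) + 3191) = 1444/(155 + 3191) = 1444/3346 = 1444*(1/3346) = 722/1673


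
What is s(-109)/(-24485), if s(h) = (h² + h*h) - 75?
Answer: -23687/24485 ≈ -0.96741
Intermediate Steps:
s(h) = -75 + 2*h² (s(h) = (h² + h²) - 75 = 2*h² - 75 = -75 + 2*h²)
s(-109)/(-24485) = (-75 + 2*(-109)²)/(-24485) = (-75 + 2*11881)*(-1/24485) = (-75 + 23762)*(-1/24485) = 23687*(-1/24485) = -23687/24485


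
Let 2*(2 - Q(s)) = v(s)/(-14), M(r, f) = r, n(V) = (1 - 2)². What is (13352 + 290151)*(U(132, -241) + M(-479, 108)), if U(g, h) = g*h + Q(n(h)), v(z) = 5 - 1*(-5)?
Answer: -137195799623/14 ≈ -9.7997e+9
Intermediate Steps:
n(V) = 1 (n(V) = (-1)² = 1)
v(z) = 10 (v(z) = 5 + 5 = 10)
Q(s) = 33/14 (Q(s) = 2 - 5/(-14) = 2 - 5*(-1)/14 = 2 - ½*(-5/7) = 2 + 5/14 = 33/14)
U(g, h) = 33/14 + g*h (U(g, h) = g*h + 33/14 = 33/14 + g*h)
(13352 + 290151)*(U(132, -241) + M(-479, 108)) = (13352 + 290151)*((33/14 + 132*(-241)) - 479) = 303503*((33/14 - 31812) - 479) = 303503*(-445335/14 - 479) = 303503*(-452041/14) = -137195799623/14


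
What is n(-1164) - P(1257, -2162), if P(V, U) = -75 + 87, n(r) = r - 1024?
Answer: -2200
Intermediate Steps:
n(r) = -1024 + r
P(V, U) = 12
n(-1164) - P(1257, -2162) = (-1024 - 1164) - 1*12 = -2188 - 12 = -2200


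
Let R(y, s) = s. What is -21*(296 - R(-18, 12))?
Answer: -5964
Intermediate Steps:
-21*(296 - R(-18, 12)) = -21*(296 - 1*12) = -21*(296 - 12) = -21*284 = -5964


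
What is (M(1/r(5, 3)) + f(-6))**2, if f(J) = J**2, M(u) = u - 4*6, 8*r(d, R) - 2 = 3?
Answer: 4624/25 ≈ 184.96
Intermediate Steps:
r(d, R) = 5/8 (r(d, R) = 1/4 + (1/8)*3 = 1/4 + 3/8 = 5/8)
M(u) = -24 + u (M(u) = u - 24 = -24 + u)
(M(1/r(5, 3)) + f(-6))**2 = ((-24 + 1/(5/8)) + (-6)**2)**2 = ((-24 + 8/5) + 36)**2 = (-112/5 + 36)**2 = (68/5)**2 = 4624/25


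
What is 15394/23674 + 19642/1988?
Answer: 17700285/1680854 ≈ 10.531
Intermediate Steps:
15394/23674 + 19642/1988 = 15394*(1/23674) + 19642*(1/1988) = 7697/11837 + 1403/142 = 17700285/1680854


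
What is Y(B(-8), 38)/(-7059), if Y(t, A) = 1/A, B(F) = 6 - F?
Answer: -1/268242 ≈ -3.7280e-6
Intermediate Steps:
Y(B(-8), 38)/(-7059) = 1/(38*(-7059)) = (1/38)*(-1/7059) = -1/268242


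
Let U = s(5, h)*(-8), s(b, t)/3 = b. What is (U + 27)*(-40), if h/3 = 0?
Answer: 3720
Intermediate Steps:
h = 0 (h = 3*0 = 0)
s(b, t) = 3*b
U = -120 (U = (3*5)*(-8) = 15*(-8) = -120)
(U + 27)*(-40) = (-120 + 27)*(-40) = -93*(-40) = 3720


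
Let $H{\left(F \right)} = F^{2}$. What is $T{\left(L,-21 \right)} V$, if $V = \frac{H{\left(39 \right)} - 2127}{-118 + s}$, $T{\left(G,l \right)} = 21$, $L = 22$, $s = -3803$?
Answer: $\frac{4242}{1307} \approx 3.2456$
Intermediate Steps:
$V = \frac{202}{1307}$ ($V = \frac{39^{2} - 2127}{-118 - 3803} = \frac{1521 - 2127}{-3921} = \left(-606\right) \left(- \frac{1}{3921}\right) = \frac{202}{1307} \approx 0.15455$)
$T{\left(L,-21 \right)} V = 21 \cdot \frac{202}{1307} = \frac{4242}{1307}$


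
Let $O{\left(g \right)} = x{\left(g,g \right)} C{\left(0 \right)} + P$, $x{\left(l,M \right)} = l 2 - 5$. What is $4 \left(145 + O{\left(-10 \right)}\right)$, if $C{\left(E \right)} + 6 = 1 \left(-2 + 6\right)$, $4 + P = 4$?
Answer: $780$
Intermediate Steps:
$P = 0$ ($P = -4 + 4 = 0$)
$x{\left(l,M \right)} = -5 + 2 l$ ($x{\left(l,M \right)} = 2 l - 5 = -5 + 2 l$)
$C{\left(E \right)} = -2$ ($C{\left(E \right)} = -6 + 1 \left(-2 + 6\right) = -6 + 1 \cdot 4 = -6 + 4 = -2$)
$O{\left(g \right)} = 10 - 4 g$ ($O{\left(g \right)} = \left(-5 + 2 g\right) \left(-2\right) + 0 = \left(10 - 4 g\right) + 0 = 10 - 4 g$)
$4 \left(145 + O{\left(-10 \right)}\right) = 4 \left(145 + \left(10 - -40\right)\right) = 4 \left(145 + \left(10 + 40\right)\right) = 4 \left(145 + 50\right) = 4 \cdot 195 = 780$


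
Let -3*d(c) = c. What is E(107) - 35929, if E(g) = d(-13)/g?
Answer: -11533196/321 ≈ -35929.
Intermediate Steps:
d(c) = -c/3
E(g) = 13/(3*g) (E(g) = (-1/3*(-13))/g = 13/(3*g))
E(107) - 35929 = (13/3)/107 - 35929 = (13/3)*(1/107) - 35929 = 13/321 - 35929 = -11533196/321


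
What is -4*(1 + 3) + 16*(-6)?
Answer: -112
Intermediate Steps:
-4*(1 + 3) + 16*(-6) = -4*4 - 96 = -16 - 96 = -112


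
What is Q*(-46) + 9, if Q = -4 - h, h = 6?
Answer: 469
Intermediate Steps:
Q = -10 (Q = -4 - 1*6 = -4 - 6 = -10)
Q*(-46) + 9 = -10*(-46) + 9 = 460 + 9 = 469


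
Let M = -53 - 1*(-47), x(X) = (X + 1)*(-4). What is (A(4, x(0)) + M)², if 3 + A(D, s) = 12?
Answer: 9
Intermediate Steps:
x(X) = -4 - 4*X (x(X) = (1 + X)*(-4) = -4 - 4*X)
A(D, s) = 9 (A(D, s) = -3 + 12 = 9)
M = -6 (M = -53 + 47 = -6)
(A(4, x(0)) + M)² = (9 - 6)² = 3² = 9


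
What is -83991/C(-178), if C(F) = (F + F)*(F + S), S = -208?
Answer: -83991/137416 ≈ -0.61122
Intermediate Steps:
C(F) = 2*F*(-208 + F) (C(F) = (F + F)*(F - 208) = (2*F)*(-208 + F) = 2*F*(-208 + F))
-83991/C(-178) = -83991*(-1/(356*(-208 - 178))) = -83991/(2*(-178)*(-386)) = -83991/137416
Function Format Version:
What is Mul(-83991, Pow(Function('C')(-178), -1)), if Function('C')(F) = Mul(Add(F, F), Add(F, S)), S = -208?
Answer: Rational(-83991, 137416) ≈ -0.61122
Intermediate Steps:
Function('C')(F) = Mul(2, F, Add(-208, F)) (Function('C')(F) = Mul(Add(F, F), Add(F, -208)) = Mul(Mul(2, F), Add(-208, F)) = Mul(2, F, Add(-208, F)))
Mul(-83991, Pow(Function('C')(-178), -1)) = Mul(-83991, Pow(Mul(2, -178, Add(-208, -178)), -1)) = Mul(-83991, Pow(Mul(2, -178, -386), -1)) = Mul(-83991, Pow(137416, -1)) = Mul(-83991, Rational(1, 137416)) = Rational(-83991, 137416)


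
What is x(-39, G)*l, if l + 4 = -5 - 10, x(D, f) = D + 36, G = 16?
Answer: 57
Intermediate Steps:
x(D, f) = 36 + D
l = -19 (l = -4 + (-5 - 10) = -4 - 15 = -19)
x(-39, G)*l = (36 - 39)*(-19) = -3*(-19) = 57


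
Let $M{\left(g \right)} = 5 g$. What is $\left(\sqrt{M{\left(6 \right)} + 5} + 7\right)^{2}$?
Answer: $\left(7 + \sqrt{35}\right)^{2} \approx 166.83$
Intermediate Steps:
$\left(\sqrt{M{\left(6 \right)} + 5} + 7\right)^{2} = \left(\sqrt{5 \cdot 6 + 5} + 7\right)^{2} = \left(\sqrt{30 + 5} + 7\right)^{2} = \left(\sqrt{35} + 7\right)^{2} = \left(7 + \sqrt{35}\right)^{2}$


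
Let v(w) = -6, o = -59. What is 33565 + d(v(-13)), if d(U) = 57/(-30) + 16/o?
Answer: 19802069/590 ≈ 33563.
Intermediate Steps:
d(U) = -1281/590 (d(U) = 57/(-30) + 16/(-59) = 57*(-1/30) + 16*(-1/59) = -19/10 - 16/59 = -1281/590)
33565 + d(v(-13)) = 33565 - 1281/590 = 19802069/590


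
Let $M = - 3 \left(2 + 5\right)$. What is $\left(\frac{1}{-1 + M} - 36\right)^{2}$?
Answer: $\frac{628849}{484} \approx 1299.3$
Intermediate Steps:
$M = -21$ ($M = \left(-3\right) 7 = -21$)
$\left(\frac{1}{-1 + M} - 36\right)^{2} = \left(\frac{1}{-1 - 21} - 36\right)^{2} = \left(\frac{1}{-22} - 36\right)^{2} = \left(- \frac{1}{22} - 36\right)^{2} = \left(- \frac{793}{22}\right)^{2} = \frac{628849}{484}$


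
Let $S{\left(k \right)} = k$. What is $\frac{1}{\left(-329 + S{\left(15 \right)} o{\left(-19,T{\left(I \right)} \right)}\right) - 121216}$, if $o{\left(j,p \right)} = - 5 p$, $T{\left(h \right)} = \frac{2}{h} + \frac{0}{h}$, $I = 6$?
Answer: $- \frac{1}{121570} \approx -8.2257 \cdot 10^{-6}$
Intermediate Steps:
$T{\left(h \right)} = \frac{2}{h}$ ($T{\left(h \right)} = \frac{2}{h} + 0 = \frac{2}{h}$)
$\frac{1}{\left(-329 + S{\left(15 \right)} o{\left(-19,T{\left(I \right)} \right)}\right) - 121216} = \frac{1}{\left(-329 + 15 \left(- 5 \cdot \frac{2}{6}\right)\right) - 121216} = \frac{1}{\left(-329 + 15 \left(- 5 \cdot 2 \cdot \frac{1}{6}\right)\right) - 121216} = \frac{1}{\left(-329 + 15 \left(\left(-5\right) \frac{1}{3}\right)\right) - 121216} = \frac{1}{\left(-329 + 15 \left(- \frac{5}{3}\right)\right) - 121216} = \frac{1}{\left(-329 - 25\right) - 121216} = \frac{1}{-354 - 121216} = \frac{1}{-121570} = - \frac{1}{121570}$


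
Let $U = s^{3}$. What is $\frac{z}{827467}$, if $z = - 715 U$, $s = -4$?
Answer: $\frac{45760}{827467} \approx 0.055301$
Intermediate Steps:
$U = -64$ ($U = \left(-4\right)^{3} = -64$)
$z = 45760$ ($z = \left(-715\right) \left(-64\right) = 45760$)
$\frac{z}{827467} = \frac{45760}{827467}$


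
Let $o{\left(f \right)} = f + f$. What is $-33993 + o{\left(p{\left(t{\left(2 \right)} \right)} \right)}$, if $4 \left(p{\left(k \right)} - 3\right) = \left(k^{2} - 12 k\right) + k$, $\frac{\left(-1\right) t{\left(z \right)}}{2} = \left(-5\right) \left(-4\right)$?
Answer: $-32967$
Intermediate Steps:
$t{\left(z \right)} = -40$ ($t{\left(z \right)} = - 2 \left(\left(-5\right) \left(-4\right)\right) = \left(-2\right) 20 = -40$)
$p{\left(k \right)} = 3 - \frac{11 k}{4} + \frac{k^{2}}{4}$ ($p{\left(k \right)} = 3 + \frac{\left(k^{2} - 12 k\right) + k}{4} = 3 + \frac{k^{2} - 11 k}{4} = 3 + \left(- \frac{11 k}{4} + \frac{k^{2}}{4}\right) = 3 - \frac{11 k}{4} + \frac{k^{2}}{4}$)
$o{\left(f \right)} = 2 f$
$-33993 + o{\left(p{\left(t{\left(2 \right)} \right)} \right)} = -33993 + 2 \left(3 - -110 + \frac{\left(-40\right)^{2}}{4}\right) = -33993 + 2 \left(3 + 110 + \frac{1}{4} \cdot 1600\right) = -33993 + 2 \left(3 + 110 + 400\right) = -33993 + 2 \cdot 513 = -33993 + 1026 = -32967$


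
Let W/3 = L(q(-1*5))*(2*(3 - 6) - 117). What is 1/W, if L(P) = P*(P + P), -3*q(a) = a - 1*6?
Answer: -1/9922 ≈ -0.00010079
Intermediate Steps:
q(a) = 2 - a/3 (q(a) = -(a - 1*6)/3 = -(a - 6)/3 = -(-6 + a)/3 = 2 - a/3)
L(P) = 2*P² (L(P) = P*(2*P) = 2*P²)
W = -9922 (W = 3*((2*(2 - (-1)*5/3)²)*(2*(3 - 6) - 117)) = 3*((2*(2 - ⅓*(-5))²)*(2*(-3) - 117)) = 3*((2*(2 + 5/3)²)*(-6 - 117)) = 3*((2*(11/3)²)*(-123)) = 3*((2*(121/9))*(-123)) = 3*((242/9)*(-123)) = 3*(-9922/3) = -9922)
1/W = 1/(-9922) = -1/9922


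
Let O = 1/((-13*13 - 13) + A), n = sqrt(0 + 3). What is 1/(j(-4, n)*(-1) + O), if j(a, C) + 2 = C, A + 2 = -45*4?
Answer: 264628/131041 + 132496*sqrt(3)/131041 ≈ 3.7707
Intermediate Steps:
A = -182 (A = -2 - 45*4 = -2 - 180 = -182)
n = sqrt(3) ≈ 1.7320
j(a, C) = -2 + C
O = -1/364 (O = 1/((-13*13 - 13) - 182) = 1/((-169 - 13) - 182) = 1/(-182 - 182) = 1/(-364) = -1/364 ≈ -0.0027473)
1/(j(-4, n)*(-1) + O) = 1/((-2 + sqrt(3))*(-1) - 1/364) = 1/((2 - sqrt(3)) - 1/364) = 1/(727/364 - sqrt(3))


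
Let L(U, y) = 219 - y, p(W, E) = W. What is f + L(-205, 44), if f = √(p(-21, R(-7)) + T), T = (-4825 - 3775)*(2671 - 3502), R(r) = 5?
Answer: 175 + √7146579 ≈ 2848.3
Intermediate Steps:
T = 7146600 (T = -8600*(-831) = 7146600)
f = √7146579 (f = √(-21 + 7146600) = √7146579 ≈ 2673.3)
f + L(-205, 44) = √7146579 + (219 - 1*44) = √7146579 + (219 - 44) = √7146579 + 175 = 175 + √7146579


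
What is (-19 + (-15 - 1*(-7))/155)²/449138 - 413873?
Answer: -4465913338942641/10790540450 ≈ -4.1387e+5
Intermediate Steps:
(-19 + (-15 - 1*(-7))/155)²/449138 - 413873 = (-19 + (-15 + 7)*(1/155))²*(1/449138) - 413873 = (-19 - 8*1/155)²*(1/449138) - 413873 = (-19 - 8/155)²*(1/449138) - 413873 = (-2953/155)²*(1/449138) - 413873 = (8720209/24025)*(1/449138) - 413873 = 8720209/10790540450 - 413873 = -4465913338942641/10790540450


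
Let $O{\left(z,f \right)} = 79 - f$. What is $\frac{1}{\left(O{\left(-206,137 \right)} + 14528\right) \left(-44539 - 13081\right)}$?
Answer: $- \frac{1}{833761400} \approx -1.1994 \cdot 10^{-9}$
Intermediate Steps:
$\frac{1}{\left(O{\left(-206,137 \right)} + 14528\right) \left(-44539 - 13081\right)} = \frac{1}{\left(\left(79 - 137\right) + 14528\right) \left(-44539 - 13081\right)} = \frac{1}{\left(\left(79 - 137\right) + 14528\right) \left(-57620\right)} = \frac{1}{\left(-58 + 14528\right) \left(-57620\right)} = \frac{1}{14470 \left(-57620\right)} = \frac{1}{-833761400} = - \frac{1}{833761400}$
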